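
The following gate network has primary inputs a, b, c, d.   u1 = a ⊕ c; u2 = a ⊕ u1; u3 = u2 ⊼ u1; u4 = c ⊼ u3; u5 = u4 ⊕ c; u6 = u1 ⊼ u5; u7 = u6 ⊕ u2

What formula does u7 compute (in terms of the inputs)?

((a ⊕ c) ⊼ ((c ⊼ ((a ⊕ (a ⊕ c)) ⊼ (a ⊕ c))) ⊕ c)) ⊕ (a ⊕ (a ⊕ c))

u1 = a ⊕ c
u2 = a ⊕ u1 = a ⊕ (a ⊕ c)
u3 = u2 ⊼ u1 = (a ⊕ (a ⊕ c)) ⊼ (a ⊕ c)
u4 = c ⊼ u3 = c ⊼ ((a ⊕ (a ⊕ c)) ⊼ (a ⊕ c))
u5 = u4 ⊕ c = (c ⊼ ((a ⊕ (a ⊕ c)) ⊼ (a ⊕ c))) ⊕ c
u6 = u1 ⊼ u5 = (a ⊕ c) ⊼ ((c ⊼ ((a ⊕ (a ⊕ c)) ⊼ (a ⊕ c))) ⊕ c)
u7 = u6 ⊕ u2 = ((a ⊕ c) ⊼ ((c ⊼ ((a ⊕ (a ⊕ c)) ⊼ (a ⊕ c))) ⊕ c)) ⊕ (a ⊕ (a ⊕ c))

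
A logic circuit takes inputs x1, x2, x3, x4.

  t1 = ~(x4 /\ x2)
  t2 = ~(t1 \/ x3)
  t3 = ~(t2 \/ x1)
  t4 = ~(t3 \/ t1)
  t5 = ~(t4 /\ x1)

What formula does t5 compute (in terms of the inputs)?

t1 = ~(x4 /\ x2)
t2 = ~(t1 \/ x3) = ~((~(x4 /\ x2)) \/ x3)
t3 = ~(t2 \/ x1) = ~((~((~(x4 /\ x2)) \/ x3)) \/ x1)
t4 = ~(t3 \/ t1) = ~((~((~((~(x4 /\ x2)) \/ x3)) \/ x1)) \/ (~(x4 /\ x2)))
t5 = ~(t4 /\ x1) = ~((~((~((~((~(x4 /\ x2)) \/ x3)) \/ x1)) \/ (~(x4 /\ x2)))) /\ x1)

~((~((~((~((~(x4 /\ x2)) \/ x3)) \/ x1)) \/ (~(x4 /\ x2)))) /\ x1)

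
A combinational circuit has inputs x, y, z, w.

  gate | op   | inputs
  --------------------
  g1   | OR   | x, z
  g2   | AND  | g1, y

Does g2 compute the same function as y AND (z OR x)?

Yes

g1 = x OR z
g2 = g1 AND y = (x OR z) AND y
At x=0, y=0, z=0, w=0: circuit gives 0, formula gives 0.
At x=0, y=1, z=1, w=0: circuit gives 1, formula gives 1.
Agrees on all 16 inputs.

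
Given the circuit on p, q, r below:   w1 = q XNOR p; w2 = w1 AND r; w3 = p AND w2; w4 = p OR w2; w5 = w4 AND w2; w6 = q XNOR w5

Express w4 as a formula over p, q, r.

w1 = q XNOR p
w2 = w1 AND r = (q XNOR p) AND r
w4 = p OR w2 = p OR ((q XNOR p) AND r)

p OR ((q XNOR p) AND r)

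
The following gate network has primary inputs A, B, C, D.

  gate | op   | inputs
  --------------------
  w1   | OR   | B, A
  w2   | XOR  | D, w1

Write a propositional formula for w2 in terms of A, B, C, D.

w1 = B OR A
w2 = D XOR w1 = D XOR (B OR A)

D XOR (B OR A)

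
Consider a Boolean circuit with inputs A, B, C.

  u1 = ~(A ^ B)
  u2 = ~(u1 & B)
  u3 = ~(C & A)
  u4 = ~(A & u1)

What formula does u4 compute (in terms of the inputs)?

u1 = ~(A ^ B)
u4 = ~(A & u1) = ~(A & (~(A ^ B)))

~(A & (~(A ^ B)))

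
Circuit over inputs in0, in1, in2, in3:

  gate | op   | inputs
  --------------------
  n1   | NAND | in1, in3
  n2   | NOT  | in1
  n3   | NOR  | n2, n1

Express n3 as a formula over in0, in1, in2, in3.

n1 = in1 NAND in3
n2 = NOT in1
n3 = n2 NOR n1 = NOT in1 NOR (in1 NAND in3)

NOT in1 NOR (in1 NAND in3)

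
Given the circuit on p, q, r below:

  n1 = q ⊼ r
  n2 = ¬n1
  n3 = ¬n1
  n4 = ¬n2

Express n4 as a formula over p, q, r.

¬¬(q ⊼ r)

n1 = q ⊼ r
n2 = ¬n1 = ¬(q ⊼ r)
n4 = ¬n2 = ¬¬(q ⊼ r)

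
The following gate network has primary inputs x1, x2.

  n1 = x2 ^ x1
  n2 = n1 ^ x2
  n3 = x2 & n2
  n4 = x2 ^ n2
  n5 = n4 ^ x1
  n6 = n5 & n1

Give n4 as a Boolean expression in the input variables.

n1 = x2 ^ x1
n2 = n1 ^ x2 = (x2 ^ x1) ^ x2
n4 = x2 ^ n2 = x2 ^ ((x2 ^ x1) ^ x2)

x2 ^ ((x2 ^ x1) ^ x2)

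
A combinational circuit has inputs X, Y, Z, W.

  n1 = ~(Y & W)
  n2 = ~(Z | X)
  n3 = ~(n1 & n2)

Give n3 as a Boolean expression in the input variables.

n1 = ~(Y & W)
n2 = ~(Z | X)
n3 = ~(n1 & n2) = ~((~(Y & W)) & (~(Z | X)))

~((~(Y & W)) & (~(Z | X)))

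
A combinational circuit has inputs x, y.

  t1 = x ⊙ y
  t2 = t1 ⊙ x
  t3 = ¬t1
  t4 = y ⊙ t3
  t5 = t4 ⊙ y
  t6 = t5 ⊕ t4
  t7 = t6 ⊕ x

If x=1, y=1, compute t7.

t1 = 1 ⊙ 1 = 1
t3 = ¬1 = 0
t4 = 1 ⊙ 0 = 0
t5 = 0 ⊙ 1 = 0
t6 = 0 ⊕ 0 = 0
t7 = 0 ⊕ 1 = 1

1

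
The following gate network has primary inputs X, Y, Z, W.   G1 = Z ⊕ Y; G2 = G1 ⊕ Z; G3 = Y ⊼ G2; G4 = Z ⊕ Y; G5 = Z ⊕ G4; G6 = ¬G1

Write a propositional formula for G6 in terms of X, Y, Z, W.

¬(Z ⊕ Y)

G1 = Z ⊕ Y
G6 = ¬G1 = ¬(Z ⊕ Y)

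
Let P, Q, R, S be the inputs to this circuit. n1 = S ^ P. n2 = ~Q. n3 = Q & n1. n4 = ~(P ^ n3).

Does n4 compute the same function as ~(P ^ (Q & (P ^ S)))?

n1 = S ^ P
n3 = Q & n1 = Q & (S ^ P)
n4 = ~(P ^ n3) = ~(P ^ (Q & (S ^ P)))
At P=0, Q=1, R=0, S=1: circuit gives 0, formula gives 0.
At P=0, Q=0, R=0, S=0: circuit gives 1, formula gives 1.
Agrees on all 16 inputs.

Yes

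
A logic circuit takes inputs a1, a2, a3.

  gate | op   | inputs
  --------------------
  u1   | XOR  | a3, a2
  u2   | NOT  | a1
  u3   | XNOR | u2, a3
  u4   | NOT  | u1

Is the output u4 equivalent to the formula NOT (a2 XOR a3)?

Yes

u1 = a3 XOR a2
u4 = NOT u1 = NOT (a3 XOR a2)
At a1=0, a2=0, a3=1: circuit gives 0, formula gives 0.
At a1=0, a2=0, a3=0: circuit gives 1, formula gives 1.
Agrees on all 8 inputs.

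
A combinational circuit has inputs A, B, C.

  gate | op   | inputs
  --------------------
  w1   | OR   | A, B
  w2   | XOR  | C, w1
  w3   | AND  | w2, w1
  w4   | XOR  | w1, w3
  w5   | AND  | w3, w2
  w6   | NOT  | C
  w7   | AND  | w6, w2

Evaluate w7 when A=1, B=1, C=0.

1

w1 = 1 OR 1 = 1
w2 = 0 XOR 1 = 1
w6 = NOT 0 = 1
w7 = 1 AND 1 = 1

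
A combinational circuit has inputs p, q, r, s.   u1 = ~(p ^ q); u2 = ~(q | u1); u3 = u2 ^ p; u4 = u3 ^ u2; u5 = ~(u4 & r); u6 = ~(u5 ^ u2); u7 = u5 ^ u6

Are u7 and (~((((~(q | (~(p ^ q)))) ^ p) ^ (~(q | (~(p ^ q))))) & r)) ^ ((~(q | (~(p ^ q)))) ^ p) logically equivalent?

No

u1 = ~(p ^ q)
u2 = ~(q | u1) = ~(q | (~(p ^ q)))
u3 = u2 ^ p = (~(q | (~(p ^ q)))) ^ p
u4 = u3 ^ u2 = ((~(q | (~(p ^ q)))) ^ p) ^ (~(q | (~(p ^ q))))
u5 = ~(u4 & r) = ~((((~(q | (~(p ^ q)))) ^ p) ^ (~(q | (~(p ^ q))))) & r)
u6 = ~(u5 ^ u2) = ~((~((((~(q | (~(p ^ q)))) ^ p) ^ (~(q | (~(p ^ q))))) & r)) ^ (~(q | (~(p ^ q)))))
u7 = u5 ^ u6 = (~((((~(q | (~(p ^ q)))) ^ p) ^ (~(q | (~(p ^ q))))) & r)) ^ (~((~((((~(q | (~(p ^ q)))) ^ p) ^ (~(q | (~(p ^ q))))) & r)) ^ (~(q | (~(p ^ q))))))
At p=1, q=0, r=0, s=0: circuit gives 0, formula gives 1.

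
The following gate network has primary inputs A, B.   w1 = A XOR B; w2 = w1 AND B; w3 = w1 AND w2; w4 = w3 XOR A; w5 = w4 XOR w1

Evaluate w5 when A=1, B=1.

w1 = 1 XOR 1 = 0
w2 = 0 AND 1 = 0
w3 = 0 AND 0 = 0
w4 = 0 XOR 1 = 1
w5 = 1 XOR 0 = 1

1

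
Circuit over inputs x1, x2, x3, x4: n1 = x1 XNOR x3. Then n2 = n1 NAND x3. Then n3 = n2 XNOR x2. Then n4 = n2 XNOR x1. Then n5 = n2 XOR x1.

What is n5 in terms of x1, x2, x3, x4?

((x1 XNOR x3) NAND x3) XOR x1

n1 = x1 XNOR x3
n2 = n1 NAND x3 = (x1 XNOR x3) NAND x3
n5 = n2 XOR x1 = ((x1 XNOR x3) NAND x3) XOR x1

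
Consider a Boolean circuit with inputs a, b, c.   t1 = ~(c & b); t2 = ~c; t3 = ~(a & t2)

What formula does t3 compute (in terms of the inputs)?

t2 = ~c
t3 = ~(a & t2) = ~(a & ~c)

~(a & ~c)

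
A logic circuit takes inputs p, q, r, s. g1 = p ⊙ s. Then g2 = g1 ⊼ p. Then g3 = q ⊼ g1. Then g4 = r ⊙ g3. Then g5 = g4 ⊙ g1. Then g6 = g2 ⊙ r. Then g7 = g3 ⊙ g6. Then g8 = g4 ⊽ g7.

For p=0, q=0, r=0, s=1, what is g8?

g1 = 0 ⊙ 1 = 0
g2 = 0 ⊼ 0 = 1
g3 = 0 ⊼ 0 = 1
g4 = 0 ⊙ 1 = 0
g6 = 1 ⊙ 0 = 0
g7 = 1 ⊙ 0 = 0
g8 = 0 ⊽ 0 = 1

1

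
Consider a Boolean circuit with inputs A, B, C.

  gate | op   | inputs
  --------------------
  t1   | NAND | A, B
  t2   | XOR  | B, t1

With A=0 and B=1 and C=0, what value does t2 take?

t1 = 0 NAND 1 = 1
t2 = 1 XOR 1 = 0

0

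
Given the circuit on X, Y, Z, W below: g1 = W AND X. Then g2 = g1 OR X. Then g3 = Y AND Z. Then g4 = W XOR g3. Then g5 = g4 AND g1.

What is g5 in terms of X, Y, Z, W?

(W XOR (Y AND Z)) AND (W AND X)

g1 = W AND X
g3 = Y AND Z
g4 = W XOR g3 = W XOR (Y AND Z)
g5 = g4 AND g1 = (W XOR (Y AND Z)) AND (W AND X)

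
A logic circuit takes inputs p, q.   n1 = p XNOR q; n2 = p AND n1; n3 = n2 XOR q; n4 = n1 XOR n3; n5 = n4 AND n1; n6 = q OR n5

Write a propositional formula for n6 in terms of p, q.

n1 = p XNOR q
n2 = p AND n1 = p AND (p XNOR q)
n3 = n2 XOR q = (p AND (p XNOR q)) XOR q
n4 = n1 XOR n3 = (p XNOR q) XOR ((p AND (p XNOR q)) XOR q)
n5 = n4 AND n1 = ((p XNOR q) XOR ((p AND (p XNOR q)) XOR q)) AND (p XNOR q)
n6 = q OR n5 = q OR (((p XNOR q) XOR ((p AND (p XNOR q)) XOR q)) AND (p XNOR q))

q OR (((p XNOR q) XOR ((p AND (p XNOR q)) XOR q)) AND (p XNOR q))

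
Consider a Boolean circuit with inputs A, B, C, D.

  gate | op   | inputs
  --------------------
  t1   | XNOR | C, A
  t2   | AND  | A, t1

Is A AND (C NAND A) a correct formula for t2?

No

t1 = C XNOR A
t2 = A AND t1 = A AND (C XNOR A)
At A=1, B=0, C=0, D=0: circuit gives 0, formula gives 1.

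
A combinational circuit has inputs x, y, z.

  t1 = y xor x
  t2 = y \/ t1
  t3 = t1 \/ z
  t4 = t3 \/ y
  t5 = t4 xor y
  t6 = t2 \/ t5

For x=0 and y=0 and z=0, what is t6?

t1 = 0 xor 0 = 0
t2 = 0 \/ 0 = 0
t3 = 0 \/ 0 = 0
t4 = 0 \/ 0 = 0
t5 = 0 xor 0 = 0
t6 = 0 \/ 0 = 0

0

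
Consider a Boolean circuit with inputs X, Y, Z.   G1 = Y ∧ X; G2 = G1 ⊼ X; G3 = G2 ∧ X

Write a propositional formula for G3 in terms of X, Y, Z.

((Y ∧ X) ⊼ X) ∧ X

G1 = Y ∧ X
G2 = G1 ⊼ X = (Y ∧ X) ⊼ X
G3 = G2 ∧ X = ((Y ∧ X) ⊼ X) ∧ X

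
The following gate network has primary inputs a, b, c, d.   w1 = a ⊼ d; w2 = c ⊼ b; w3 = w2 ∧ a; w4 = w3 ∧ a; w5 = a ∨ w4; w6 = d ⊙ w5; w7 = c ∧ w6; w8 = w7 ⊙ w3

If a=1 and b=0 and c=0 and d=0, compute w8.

w2 = 0 ⊼ 0 = 1
w3 = 1 ∧ 1 = 1
w4 = 1 ∧ 1 = 1
w5 = 1 ∨ 1 = 1
w6 = 0 ⊙ 1 = 0
w7 = 0 ∧ 0 = 0
w8 = 0 ⊙ 1 = 0

0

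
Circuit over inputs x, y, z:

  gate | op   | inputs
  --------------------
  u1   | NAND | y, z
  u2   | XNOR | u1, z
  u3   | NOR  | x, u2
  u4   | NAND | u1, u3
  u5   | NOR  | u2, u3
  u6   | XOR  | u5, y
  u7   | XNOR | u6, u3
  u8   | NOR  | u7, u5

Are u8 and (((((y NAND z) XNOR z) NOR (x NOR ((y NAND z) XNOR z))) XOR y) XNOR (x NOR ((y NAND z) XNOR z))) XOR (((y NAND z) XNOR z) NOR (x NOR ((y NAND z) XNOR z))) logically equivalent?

u1 = y NAND z
u2 = u1 XNOR z = (y NAND z) XNOR z
u3 = x NOR u2 = x NOR ((y NAND z) XNOR z)
u5 = u2 NOR u3 = ((y NAND z) XNOR z) NOR (x NOR ((y NAND z) XNOR z))
u6 = u5 XOR y = (((y NAND z) XNOR z) NOR (x NOR ((y NAND z) XNOR z))) XOR y
u7 = u6 XNOR u3 = ((((y NAND z) XNOR z) NOR (x NOR ((y NAND z) XNOR z))) XOR y) XNOR (x NOR ((y NAND z) XNOR z))
u8 = u7 NOR u5 = (((((y NAND z) XNOR z) NOR (x NOR ((y NAND z) XNOR z))) XOR y) XNOR (x NOR ((y NAND z) XNOR z))) NOR (((y NAND z) XNOR z) NOR (x NOR ((y NAND z) XNOR z)))
At x=0, y=0, z=0: circuit gives 1, formula gives 0.

No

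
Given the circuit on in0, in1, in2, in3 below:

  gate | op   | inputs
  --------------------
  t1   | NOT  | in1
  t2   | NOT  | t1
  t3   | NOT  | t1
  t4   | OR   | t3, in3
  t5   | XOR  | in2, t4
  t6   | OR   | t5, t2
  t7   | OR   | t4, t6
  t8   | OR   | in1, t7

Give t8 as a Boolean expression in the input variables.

t1 = NOT in1
t2 = NOT t1 = NOT NOT in1
t3 = NOT t1 = NOT NOT in1
t4 = t3 OR in3 = NOT NOT in1 OR in3
t5 = in2 XOR t4 = in2 XOR (NOT NOT in1 OR in3)
t6 = t5 OR t2 = (in2 XOR (NOT NOT in1 OR in3)) OR NOT NOT in1
t7 = t4 OR t6 = (NOT NOT in1 OR in3) OR ((in2 XOR (NOT NOT in1 OR in3)) OR NOT NOT in1)
t8 = in1 OR t7 = in1 OR ((NOT NOT in1 OR in3) OR ((in2 XOR (NOT NOT in1 OR in3)) OR NOT NOT in1))

in1 OR ((NOT NOT in1 OR in3) OR ((in2 XOR (NOT NOT in1 OR in3)) OR NOT NOT in1))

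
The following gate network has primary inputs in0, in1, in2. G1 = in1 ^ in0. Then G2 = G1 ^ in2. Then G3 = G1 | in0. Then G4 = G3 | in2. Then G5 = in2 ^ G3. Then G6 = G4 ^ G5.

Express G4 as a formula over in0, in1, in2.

G1 = in1 ^ in0
G3 = G1 | in0 = (in1 ^ in0) | in0
G4 = G3 | in2 = ((in1 ^ in0) | in0) | in2

((in1 ^ in0) | in0) | in2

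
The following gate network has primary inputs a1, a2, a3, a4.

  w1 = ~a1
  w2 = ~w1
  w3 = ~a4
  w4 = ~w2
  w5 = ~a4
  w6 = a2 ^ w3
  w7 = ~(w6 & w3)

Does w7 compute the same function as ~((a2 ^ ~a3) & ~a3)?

w3 = ~a4
w6 = a2 ^ w3 = a2 ^ ~a4
w7 = ~(w6 & w3) = ~((a2 ^ ~a4) & ~a4)
At a1=0, a2=0, a3=0, a4=1: circuit gives 1, formula gives 0.

No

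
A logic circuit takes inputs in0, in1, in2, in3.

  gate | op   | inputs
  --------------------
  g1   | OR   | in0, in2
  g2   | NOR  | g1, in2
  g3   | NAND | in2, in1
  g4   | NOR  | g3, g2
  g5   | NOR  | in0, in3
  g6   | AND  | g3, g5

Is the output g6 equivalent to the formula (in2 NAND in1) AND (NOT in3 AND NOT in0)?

Yes

g3 = in2 NAND in1
g5 = in0 NOR in3
g6 = g3 AND g5 = (in2 NAND in1) AND (in0 NOR in3)
At in0=0, in1=0, in2=0, in3=1: circuit gives 0, formula gives 0.
At in0=0, in1=0, in2=0, in3=0: circuit gives 1, formula gives 1.
Agrees on all 16 inputs.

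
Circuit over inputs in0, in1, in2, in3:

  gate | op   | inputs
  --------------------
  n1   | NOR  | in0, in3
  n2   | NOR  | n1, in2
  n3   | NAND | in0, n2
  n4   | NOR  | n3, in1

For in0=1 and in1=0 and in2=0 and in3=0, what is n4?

n1 = 1 NOR 0 = 0
n2 = 0 NOR 0 = 1
n3 = 1 NAND 1 = 0
n4 = 0 NOR 0 = 1

1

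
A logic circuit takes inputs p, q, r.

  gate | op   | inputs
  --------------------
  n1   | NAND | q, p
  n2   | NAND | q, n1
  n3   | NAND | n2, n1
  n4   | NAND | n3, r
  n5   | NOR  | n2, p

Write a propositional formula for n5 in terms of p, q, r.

n1 = q NAND p
n2 = q NAND n1 = q NAND (q NAND p)
n5 = n2 NOR p = (q NAND (q NAND p)) NOR p

(q NAND (q NAND p)) NOR p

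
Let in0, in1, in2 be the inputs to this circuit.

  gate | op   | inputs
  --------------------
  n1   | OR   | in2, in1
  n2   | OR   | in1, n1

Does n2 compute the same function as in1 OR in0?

n1 = in2 OR in1
n2 = in1 OR n1 = in1 OR (in2 OR in1)
At in0=0, in1=0, in2=1: circuit gives 1, formula gives 0.

No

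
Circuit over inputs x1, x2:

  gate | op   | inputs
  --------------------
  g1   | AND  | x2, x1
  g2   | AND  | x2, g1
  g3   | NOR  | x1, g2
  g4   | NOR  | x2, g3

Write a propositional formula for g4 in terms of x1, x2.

g1 = x2 AND x1
g2 = x2 AND g1 = x2 AND (x2 AND x1)
g3 = x1 NOR g2 = x1 NOR (x2 AND (x2 AND x1))
g4 = x2 NOR g3 = x2 NOR (x1 NOR (x2 AND (x2 AND x1)))

x2 NOR (x1 NOR (x2 AND (x2 AND x1)))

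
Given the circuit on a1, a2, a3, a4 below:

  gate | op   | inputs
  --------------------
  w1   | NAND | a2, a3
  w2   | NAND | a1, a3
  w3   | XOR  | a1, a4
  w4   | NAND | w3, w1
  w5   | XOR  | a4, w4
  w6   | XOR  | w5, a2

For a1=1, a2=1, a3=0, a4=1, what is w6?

w1 = 1 NAND 0 = 1
w3 = 1 XOR 1 = 0
w4 = 0 NAND 1 = 1
w5 = 1 XOR 1 = 0
w6 = 0 XOR 1 = 1

1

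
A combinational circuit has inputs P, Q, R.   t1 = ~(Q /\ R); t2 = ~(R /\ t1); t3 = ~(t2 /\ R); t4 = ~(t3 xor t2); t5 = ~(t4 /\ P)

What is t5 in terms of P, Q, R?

t1 = ~(Q /\ R)
t2 = ~(R /\ t1) = ~(R /\ (~(Q /\ R)))
t3 = ~(t2 /\ R) = ~((~(R /\ (~(Q /\ R)))) /\ R)
t4 = ~(t3 xor t2) = ~((~((~(R /\ (~(Q /\ R)))) /\ R)) xor (~(R /\ (~(Q /\ R)))))
t5 = ~(t4 /\ P) = ~((~((~((~(R /\ (~(Q /\ R)))) /\ R)) xor (~(R /\ (~(Q /\ R)))))) /\ P)

~((~((~((~(R /\ (~(Q /\ R)))) /\ R)) xor (~(R /\ (~(Q /\ R)))))) /\ P)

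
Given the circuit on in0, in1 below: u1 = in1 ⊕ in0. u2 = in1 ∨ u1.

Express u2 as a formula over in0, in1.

u1 = in1 ⊕ in0
u2 = in1 ∨ u1 = in1 ∨ (in1 ⊕ in0)

in1 ∨ (in1 ⊕ in0)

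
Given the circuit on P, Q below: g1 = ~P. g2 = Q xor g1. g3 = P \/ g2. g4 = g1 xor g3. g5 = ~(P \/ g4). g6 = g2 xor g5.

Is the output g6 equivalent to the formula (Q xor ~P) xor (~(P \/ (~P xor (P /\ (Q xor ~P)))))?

g1 = ~P
g2 = Q xor g1 = Q xor ~P
g3 = P \/ g2 = P \/ (Q xor ~P)
g4 = g1 xor g3 = ~P xor (P \/ (Q xor ~P))
g5 = ~(P \/ g4) = ~(P \/ (~P xor (P \/ (Q xor ~P))))
g6 = g2 xor g5 = (Q xor ~P) xor (~(P \/ (~P xor (P \/ (Q xor ~P)))))
At P=0, Q=0: circuit gives 0, formula gives 1.

No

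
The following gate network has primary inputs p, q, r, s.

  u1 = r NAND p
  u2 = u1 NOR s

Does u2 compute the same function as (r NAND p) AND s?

No

u1 = r NAND p
u2 = u1 NOR s = (r NAND p) NOR s
At p=0, q=0, r=0, s=1: circuit gives 0, formula gives 1.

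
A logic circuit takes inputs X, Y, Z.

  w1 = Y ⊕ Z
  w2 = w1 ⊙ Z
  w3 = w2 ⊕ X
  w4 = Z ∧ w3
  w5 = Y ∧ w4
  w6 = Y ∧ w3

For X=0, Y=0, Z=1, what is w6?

w1 = 0 ⊕ 1 = 1
w2 = 1 ⊙ 1 = 1
w3 = 1 ⊕ 0 = 1
w6 = 0 ∧ 1 = 0

0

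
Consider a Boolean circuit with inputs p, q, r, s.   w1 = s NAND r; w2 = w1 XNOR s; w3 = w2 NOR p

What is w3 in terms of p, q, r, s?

((s NAND r) XNOR s) NOR p

w1 = s NAND r
w2 = w1 XNOR s = (s NAND r) XNOR s
w3 = w2 NOR p = ((s NAND r) XNOR s) NOR p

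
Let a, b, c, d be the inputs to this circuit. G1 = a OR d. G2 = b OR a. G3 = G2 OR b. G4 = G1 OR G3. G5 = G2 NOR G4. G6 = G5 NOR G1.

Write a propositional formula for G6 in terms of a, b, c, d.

G1 = a OR d
G2 = b OR a
G3 = G2 OR b = (b OR a) OR b
G4 = G1 OR G3 = (a OR d) OR ((b OR a) OR b)
G5 = G2 NOR G4 = (b OR a) NOR ((a OR d) OR ((b OR a) OR b))
G6 = G5 NOR G1 = ((b OR a) NOR ((a OR d) OR ((b OR a) OR b))) NOR (a OR d)

((b OR a) NOR ((a OR d) OR ((b OR a) OR b))) NOR (a OR d)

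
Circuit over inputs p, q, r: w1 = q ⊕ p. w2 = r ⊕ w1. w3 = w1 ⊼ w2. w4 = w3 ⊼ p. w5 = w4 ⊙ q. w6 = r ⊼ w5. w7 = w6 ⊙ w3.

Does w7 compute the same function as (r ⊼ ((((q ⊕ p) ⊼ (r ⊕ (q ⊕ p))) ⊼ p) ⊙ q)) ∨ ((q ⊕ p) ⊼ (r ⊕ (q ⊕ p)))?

w1 = q ⊕ p
w2 = r ⊕ w1 = r ⊕ (q ⊕ p)
w3 = w1 ⊼ w2 = (q ⊕ p) ⊼ (r ⊕ (q ⊕ p))
w4 = w3 ⊼ p = ((q ⊕ p) ⊼ (r ⊕ (q ⊕ p))) ⊼ p
w5 = w4 ⊙ q = (((q ⊕ p) ⊼ (r ⊕ (q ⊕ p))) ⊼ p) ⊙ q
w6 = r ⊼ w5 = r ⊼ ((((q ⊕ p) ⊼ (r ⊕ (q ⊕ p))) ⊼ p) ⊙ q)
w7 = w6 ⊙ w3 = (r ⊼ ((((q ⊕ p) ⊼ (r ⊕ (q ⊕ p))) ⊼ p) ⊙ q)) ⊙ ((q ⊕ p) ⊼ (r ⊕ (q ⊕ p)))
At p=0, q=1, r=0: circuit gives 0, formula gives 1.

No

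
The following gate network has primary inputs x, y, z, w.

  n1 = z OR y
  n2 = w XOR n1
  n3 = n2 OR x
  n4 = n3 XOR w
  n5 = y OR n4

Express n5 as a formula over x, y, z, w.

n1 = z OR y
n2 = w XOR n1 = w XOR (z OR y)
n3 = n2 OR x = (w XOR (z OR y)) OR x
n4 = n3 XOR w = ((w XOR (z OR y)) OR x) XOR w
n5 = y OR n4 = y OR (((w XOR (z OR y)) OR x) XOR w)

y OR (((w XOR (z OR y)) OR x) XOR w)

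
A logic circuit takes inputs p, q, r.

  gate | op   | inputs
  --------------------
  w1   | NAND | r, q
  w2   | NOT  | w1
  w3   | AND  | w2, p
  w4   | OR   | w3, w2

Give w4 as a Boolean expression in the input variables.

(NOT (r NAND q) AND p) OR NOT (r NAND q)

w1 = r NAND q
w2 = NOT w1 = NOT (r NAND q)
w3 = w2 AND p = NOT (r NAND q) AND p
w4 = w3 OR w2 = (NOT (r NAND q) AND p) OR NOT (r NAND q)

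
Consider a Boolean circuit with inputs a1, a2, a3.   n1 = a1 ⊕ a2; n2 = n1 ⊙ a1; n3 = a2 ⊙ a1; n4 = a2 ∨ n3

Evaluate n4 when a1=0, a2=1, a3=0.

n3 = 1 ⊙ 0 = 0
n4 = 1 ∨ 0 = 1

1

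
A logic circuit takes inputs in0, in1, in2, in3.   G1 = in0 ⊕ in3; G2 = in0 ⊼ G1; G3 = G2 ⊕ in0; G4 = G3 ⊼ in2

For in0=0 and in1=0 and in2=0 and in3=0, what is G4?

1

G1 = 0 ⊕ 0 = 0
G2 = 0 ⊼ 0 = 1
G3 = 1 ⊕ 0 = 1
G4 = 1 ⊼ 0 = 1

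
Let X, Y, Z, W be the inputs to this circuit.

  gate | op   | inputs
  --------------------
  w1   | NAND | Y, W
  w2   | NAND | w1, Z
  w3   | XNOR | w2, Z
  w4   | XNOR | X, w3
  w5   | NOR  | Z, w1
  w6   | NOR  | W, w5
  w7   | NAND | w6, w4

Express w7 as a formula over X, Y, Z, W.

(W NOR (Z NOR (Y NAND W))) NAND (X XNOR (((Y NAND W) NAND Z) XNOR Z))

w1 = Y NAND W
w2 = w1 NAND Z = (Y NAND W) NAND Z
w3 = w2 XNOR Z = ((Y NAND W) NAND Z) XNOR Z
w4 = X XNOR w3 = X XNOR (((Y NAND W) NAND Z) XNOR Z)
w5 = Z NOR w1 = Z NOR (Y NAND W)
w6 = W NOR w5 = W NOR (Z NOR (Y NAND W))
w7 = w6 NAND w4 = (W NOR (Z NOR (Y NAND W))) NAND (X XNOR (((Y NAND W) NAND Z) XNOR Z))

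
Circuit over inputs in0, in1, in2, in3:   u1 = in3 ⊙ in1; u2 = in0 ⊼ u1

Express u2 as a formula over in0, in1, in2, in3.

u1 = in3 ⊙ in1
u2 = in0 ⊼ u1 = in0 ⊼ (in3 ⊙ in1)

in0 ⊼ (in3 ⊙ in1)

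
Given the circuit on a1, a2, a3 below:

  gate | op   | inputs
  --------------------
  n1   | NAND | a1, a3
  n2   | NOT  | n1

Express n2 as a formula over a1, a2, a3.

n1 = a1 NAND a3
n2 = NOT n1 = NOT (a1 NAND a3)

NOT (a1 NAND a3)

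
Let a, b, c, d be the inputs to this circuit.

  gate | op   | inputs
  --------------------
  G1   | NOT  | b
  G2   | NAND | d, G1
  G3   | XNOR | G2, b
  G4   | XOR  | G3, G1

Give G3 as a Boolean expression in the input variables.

(d NAND NOT b) XNOR b

G1 = NOT b
G2 = d NAND G1 = d NAND NOT b
G3 = G2 XNOR b = (d NAND NOT b) XNOR b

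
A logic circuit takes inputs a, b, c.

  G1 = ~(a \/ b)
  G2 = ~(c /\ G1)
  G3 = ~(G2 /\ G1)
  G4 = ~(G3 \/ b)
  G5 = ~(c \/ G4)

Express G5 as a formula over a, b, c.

~(c \/ (~((~((~(c /\ (~(a \/ b)))) /\ (~(a \/ b)))) \/ b)))

G1 = ~(a \/ b)
G2 = ~(c /\ G1) = ~(c /\ (~(a \/ b)))
G3 = ~(G2 /\ G1) = ~((~(c /\ (~(a \/ b)))) /\ (~(a \/ b)))
G4 = ~(G3 \/ b) = ~((~((~(c /\ (~(a \/ b)))) /\ (~(a \/ b)))) \/ b)
G5 = ~(c \/ G4) = ~(c \/ (~((~((~(c /\ (~(a \/ b)))) /\ (~(a \/ b)))) \/ b)))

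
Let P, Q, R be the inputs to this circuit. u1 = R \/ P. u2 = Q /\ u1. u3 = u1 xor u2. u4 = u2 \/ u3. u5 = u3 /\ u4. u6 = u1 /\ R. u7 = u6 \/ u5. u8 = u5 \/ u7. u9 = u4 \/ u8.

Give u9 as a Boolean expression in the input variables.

u1 = R \/ P
u2 = Q /\ u1 = Q /\ (R \/ P)
u3 = u1 xor u2 = (R \/ P) xor (Q /\ (R \/ P))
u4 = u2 \/ u3 = (Q /\ (R \/ P)) \/ ((R \/ P) xor (Q /\ (R \/ P)))
u5 = u3 /\ u4 = ((R \/ P) xor (Q /\ (R \/ P))) /\ ((Q /\ (R \/ P)) \/ ((R \/ P) xor (Q /\ (R \/ P))))
u6 = u1 /\ R = (R \/ P) /\ R
u7 = u6 \/ u5 = ((R \/ P) /\ R) \/ (((R \/ P) xor (Q /\ (R \/ P))) /\ ((Q /\ (R \/ P)) \/ ((R \/ P) xor (Q /\ (R \/ P)))))
u8 = u5 \/ u7 = (((R \/ P) xor (Q /\ (R \/ P))) /\ ((Q /\ (R \/ P)) \/ ((R \/ P) xor (Q /\ (R \/ P))))) \/ (((R \/ P) /\ R) \/ (((R \/ P) xor (Q /\ (R \/ P))) /\ ((Q /\ (R \/ P)) \/ ((R \/ P) xor (Q /\ (R \/ P))))))
u9 = u4 \/ u8 = ((Q /\ (R \/ P)) \/ ((R \/ P) xor (Q /\ (R \/ P)))) \/ ((((R \/ P) xor (Q /\ (R \/ P))) /\ ((Q /\ (R \/ P)) \/ ((R \/ P) xor (Q /\ (R \/ P))))) \/ (((R \/ P) /\ R) \/ (((R \/ P) xor (Q /\ (R \/ P))) /\ ((Q /\ (R \/ P)) \/ ((R \/ P) xor (Q /\ (R \/ P)))))))

((Q /\ (R \/ P)) \/ ((R \/ P) xor (Q /\ (R \/ P)))) \/ ((((R \/ P) xor (Q /\ (R \/ P))) /\ ((Q /\ (R \/ P)) \/ ((R \/ P) xor (Q /\ (R \/ P))))) \/ (((R \/ P) /\ R) \/ (((R \/ P) xor (Q /\ (R \/ P))) /\ ((Q /\ (R \/ P)) \/ ((R \/ P) xor (Q /\ (R \/ P)))))))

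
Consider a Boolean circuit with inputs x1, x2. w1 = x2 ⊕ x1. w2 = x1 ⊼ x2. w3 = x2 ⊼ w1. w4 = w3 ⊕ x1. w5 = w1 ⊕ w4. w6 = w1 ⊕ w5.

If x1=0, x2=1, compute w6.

w1 = 1 ⊕ 0 = 1
w3 = 1 ⊼ 1 = 0
w4 = 0 ⊕ 0 = 0
w5 = 1 ⊕ 0 = 1
w6 = 1 ⊕ 1 = 0

0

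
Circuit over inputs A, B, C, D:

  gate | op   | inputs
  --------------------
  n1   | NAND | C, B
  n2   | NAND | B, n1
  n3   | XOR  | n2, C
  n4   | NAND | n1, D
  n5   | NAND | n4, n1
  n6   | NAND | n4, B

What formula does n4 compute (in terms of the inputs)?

(C NAND B) NAND D

n1 = C NAND B
n4 = n1 NAND D = (C NAND B) NAND D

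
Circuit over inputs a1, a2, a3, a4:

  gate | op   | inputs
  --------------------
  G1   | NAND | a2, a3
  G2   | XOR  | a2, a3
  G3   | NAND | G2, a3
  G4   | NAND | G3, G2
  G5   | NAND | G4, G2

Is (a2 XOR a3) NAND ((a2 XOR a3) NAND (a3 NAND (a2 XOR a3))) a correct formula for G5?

Yes

G2 = a2 XOR a3
G3 = G2 NAND a3 = (a2 XOR a3) NAND a3
G4 = G3 NAND G2 = ((a2 XOR a3) NAND a3) NAND (a2 XOR a3)
G5 = G4 NAND G2 = (((a2 XOR a3) NAND a3) NAND (a2 XOR a3)) NAND (a2 XOR a3)
At a1=0, a2=0, a3=1, a4=0: circuit gives 0, formula gives 0.
At a1=0, a2=0, a3=0, a4=0: circuit gives 1, formula gives 1.
Agrees on all 16 inputs.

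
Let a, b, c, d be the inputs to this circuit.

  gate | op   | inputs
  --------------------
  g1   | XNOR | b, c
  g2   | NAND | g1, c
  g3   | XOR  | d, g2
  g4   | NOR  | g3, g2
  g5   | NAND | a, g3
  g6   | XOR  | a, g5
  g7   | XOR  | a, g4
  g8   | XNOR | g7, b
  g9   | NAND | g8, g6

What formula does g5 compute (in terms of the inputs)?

a NAND (d XOR ((b XNOR c) NAND c))

g1 = b XNOR c
g2 = g1 NAND c = (b XNOR c) NAND c
g3 = d XOR g2 = d XOR ((b XNOR c) NAND c)
g5 = a NAND g3 = a NAND (d XOR ((b XNOR c) NAND c))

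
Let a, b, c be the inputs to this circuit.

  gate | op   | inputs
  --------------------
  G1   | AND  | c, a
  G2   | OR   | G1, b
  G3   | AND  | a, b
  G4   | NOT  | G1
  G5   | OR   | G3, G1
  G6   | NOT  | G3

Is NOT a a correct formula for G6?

G3 = a AND b
G6 = NOT G3 = NOT (a AND b)
At a=1, b=0, c=0: circuit gives 1, formula gives 0.

No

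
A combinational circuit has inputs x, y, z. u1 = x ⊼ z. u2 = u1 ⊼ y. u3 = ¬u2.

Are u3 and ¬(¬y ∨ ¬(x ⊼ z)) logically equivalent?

u1 = x ⊼ z
u2 = u1 ⊼ y = (x ⊼ z) ⊼ y
u3 = ¬u2 = ¬((x ⊼ z) ⊼ y)
At x=0, y=0, z=0: circuit gives 0, formula gives 0.
At x=0, y=1, z=0: circuit gives 1, formula gives 1.
Agrees on all 8 inputs.

Yes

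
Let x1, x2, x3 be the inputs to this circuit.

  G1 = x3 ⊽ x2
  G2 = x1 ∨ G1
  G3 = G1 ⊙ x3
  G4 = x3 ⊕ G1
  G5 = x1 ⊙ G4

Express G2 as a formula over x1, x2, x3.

x1 ∨ (x3 ⊽ x2)

G1 = x3 ⊽ x2
G2 = x1 ∨ G1 = x1 ∨ (x3 ⊽ x2)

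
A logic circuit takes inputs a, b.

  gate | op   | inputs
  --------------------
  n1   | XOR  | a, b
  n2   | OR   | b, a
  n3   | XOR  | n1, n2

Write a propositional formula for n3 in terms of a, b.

n1 = a XOR b
n2 = b OR a
n3 = n1 XOR n2 = (a XOR b) XOR (b OR a)

(a XOR b) XOR (b OR a)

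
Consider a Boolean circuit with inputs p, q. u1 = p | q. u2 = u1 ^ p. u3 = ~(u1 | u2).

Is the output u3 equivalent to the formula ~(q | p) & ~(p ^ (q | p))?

u1 = p | q
u2 = u1 ^ p = (p | q) ^ p
u3 = ~(u1 | u2) = ~((p | q) | ((p | q) ^ p))
At p=0, q=1: circuit gives 0, formula gives 0.
At p=0, q=0: circuit gives 1, formula gives 1.
Agrees on all 4 inputs.

Yes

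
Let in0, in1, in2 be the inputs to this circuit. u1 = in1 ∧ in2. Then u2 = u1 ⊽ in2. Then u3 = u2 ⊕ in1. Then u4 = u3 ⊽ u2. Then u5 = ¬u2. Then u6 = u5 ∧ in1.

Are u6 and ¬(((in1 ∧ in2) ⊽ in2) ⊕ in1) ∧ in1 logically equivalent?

No

u1 = in1 ∧ in2
u2 = u1 ⊽ in2 = (in1 ∧ in2) ⊽ in2
u5 = ¬u2 = ¬((in1 ∧ in2) ⊽ in2)
u6 = u5 ∧ in1 = ¬((in1 ∧ in2) ⊽ in2) ∧ in1
At in0=0, in1=1, in2=0: circuit gives 0, formula gives 1.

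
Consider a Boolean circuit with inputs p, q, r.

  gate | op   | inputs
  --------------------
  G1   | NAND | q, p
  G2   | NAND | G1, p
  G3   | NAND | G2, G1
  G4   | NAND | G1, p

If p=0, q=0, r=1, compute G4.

G1 = 0 NAND 0 = 1
G4 = 1 NAND 0 = 1

1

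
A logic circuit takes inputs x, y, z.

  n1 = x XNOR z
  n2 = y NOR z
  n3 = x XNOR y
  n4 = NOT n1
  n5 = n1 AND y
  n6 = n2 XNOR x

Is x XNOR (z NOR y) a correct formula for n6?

n2 = y NOR z
n6 = n2 XNOR x = (y NOR z) XNOR x
At x=0, y=0, z=0: circuit gives 0, formula gives 0.
At x=0, y=0, z=1: circuit gives 1, formula gives 1.
Agrees on all 8 inputs.

Yes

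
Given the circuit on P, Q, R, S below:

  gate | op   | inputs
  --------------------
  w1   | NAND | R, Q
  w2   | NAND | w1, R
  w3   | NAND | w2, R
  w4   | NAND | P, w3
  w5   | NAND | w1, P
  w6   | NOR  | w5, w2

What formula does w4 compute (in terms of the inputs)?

P NAND (((R NAND Q) NAND R) NAND R)

w1 = R NAND Q
w2 = w1 NAND R = (R NAND Q) NAND R
w3 = w2 NAND R = ((R NAND Q) NAND R) NAND R
w4 = P NAND w3 = P NAND (((R NAND Q) NAND R) NAND R)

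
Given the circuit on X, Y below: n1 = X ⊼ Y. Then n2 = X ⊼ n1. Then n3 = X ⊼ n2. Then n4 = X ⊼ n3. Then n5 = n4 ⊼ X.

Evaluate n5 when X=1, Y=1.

n1 = 1 ⊼ 1 = 0
n2 = 1 ⊼ 0 = 1
n3 = 1 ⊼ 1 = 0
n4 = 1 ⊼ 0 = 1
n5 = 1 ⊼ 1 = 0

0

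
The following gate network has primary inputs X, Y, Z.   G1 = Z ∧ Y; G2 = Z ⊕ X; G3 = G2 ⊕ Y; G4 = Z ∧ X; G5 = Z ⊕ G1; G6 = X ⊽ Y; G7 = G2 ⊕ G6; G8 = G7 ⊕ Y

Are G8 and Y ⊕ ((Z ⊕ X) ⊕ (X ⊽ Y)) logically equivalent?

Yes

G2 = Z ⊕ X
G6 = X ⊽ Y
G7 = G2 ⊕ G6 = (Z ⊕ X) ⊕ (X ⊽ Y)
G8 = G7 ⊕ Y = ((Z ⊕ X) ⊕ (X ⊽ Y)) ⊕ Y
At X=0, Y=0, Z=1: circuit gives 0, formula gives 0.
At X=0, Y=0, Z=0: circuit gives 1, formula gives 1.
Agrees on all 8 inputs.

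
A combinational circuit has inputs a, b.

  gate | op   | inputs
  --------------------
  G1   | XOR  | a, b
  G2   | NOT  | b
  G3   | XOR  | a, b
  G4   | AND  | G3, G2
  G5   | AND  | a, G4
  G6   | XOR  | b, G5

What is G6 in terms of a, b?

b XOR (a AND ((a XOR b) AND NOT b))

G2 = NOT b
G3 = a XOR b
G4 = G3 AND G2 = (a XOR b) AND NOT b
G5 = a AND G4 = a AND ((a XOR b) AND NOT b)
G6 = b XOR G5 = b XOR (a AND ((a XOR b) AND NOT b))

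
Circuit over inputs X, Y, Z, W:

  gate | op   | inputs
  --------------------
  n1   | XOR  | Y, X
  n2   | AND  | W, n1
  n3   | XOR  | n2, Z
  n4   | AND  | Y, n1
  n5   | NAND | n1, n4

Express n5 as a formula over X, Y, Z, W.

n1 = Y XOR X
n4 = Y AND n1 = Y AND (Y XOR X)
n5 = n1 NAND n4 = (Y XOR X) NAND (Y AND (Y XOR X))

(Y XOR X) NAND (Y AND (Y XOR X))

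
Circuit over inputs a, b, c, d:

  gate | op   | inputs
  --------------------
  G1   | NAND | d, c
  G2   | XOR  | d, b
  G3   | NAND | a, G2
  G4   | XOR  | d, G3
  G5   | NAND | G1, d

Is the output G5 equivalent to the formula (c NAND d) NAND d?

G1 = d NAND c
G5 = G1 NAND d = (d NAND c) NAND d
At a=0, b=0, c=0, d=1: circuit gives 0, formula gives 0.
At a=0, b=0, c=0, d=0: circuit gives 1, formula gives 1.
Agrees on all 16 inputs.

Yes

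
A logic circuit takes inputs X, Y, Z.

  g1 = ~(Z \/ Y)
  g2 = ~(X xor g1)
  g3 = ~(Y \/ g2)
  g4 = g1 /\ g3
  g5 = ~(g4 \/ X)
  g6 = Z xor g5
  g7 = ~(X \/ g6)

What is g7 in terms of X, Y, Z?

g1 = ~(Z \/ Y)
g2 = ~(X xor g1) = ~(X xor (~(Z \/ Y)))
g3 = ~(Y \/ g2) = ~(Y \/ (~(X xor (~(Z \/ Y)))))
g4 = g1 /\ g3 = (~(Z \/ Y)) /\ (~(Y \/ (~(X xor (~(Z \/ Y))))))
g5 = ~(g4 \/ X) = ~(((~(Z \/ Y)) /\ (~(Y \/ (~(X xor (~(Z \/ Y))))))) \/ X)
g6 = Z xor g5 = Z xor (~(((~(Z \/ Y)) /\ (~(Y \/ (~(X xor (~(Z \/ Y))))))) \/ X))
g7 = ~(X \/ g6) = ~(X \/ (Z xor (~(((~(Z \/ Y)) /\ (~(Y \/ (~(X xor (~(Z \/ Y))))))) \/ X))))

~(X \/ (Z xor (~(((~(Z \/ Y)) /\ (~(Y \/ (~(X xor (~(Z \/ Y))))))) \/ X))))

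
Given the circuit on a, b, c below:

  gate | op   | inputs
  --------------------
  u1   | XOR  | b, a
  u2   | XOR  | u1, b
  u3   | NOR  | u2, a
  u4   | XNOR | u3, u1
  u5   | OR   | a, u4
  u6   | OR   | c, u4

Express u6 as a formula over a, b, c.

u1 = b XOR a
u2 = u1 XOR b = (b XOR a) XOR b
u3 = u2 NOR a = ((b XOR a) XOR b) NOR a
u4 = u3 XNOR u1 = (((b XOR a) XOR b) NOR a) XNOR (b XOR a)
u6 = c OR u4 = c OR ((((b XOR a) XOR b) NOR a) XNOR (b XOR a))

c OR ((((b XOR a) XOR b) NOR a) XNOR (b XOR a))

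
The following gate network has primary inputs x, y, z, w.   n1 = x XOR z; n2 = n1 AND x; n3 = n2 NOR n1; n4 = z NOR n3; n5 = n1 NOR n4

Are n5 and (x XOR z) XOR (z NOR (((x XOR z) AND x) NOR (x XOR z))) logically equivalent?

No

n1 = x XOR z
n2 = n1 AND x = (x XOR z) AND x
n3 = n2 NOR n1 = ((x XOR z) AND x) NOR (x XOR z)
n4 = z NOR n3 = z NOR (((x XOR z) AND x) NOR (x XOR z))
n5 = n1 NOR n4 = (x XOR z) NOR (z NOR (((x XOR z) AND x) NOR (x XOR z)))
At x=0, y=0, z=0, w=0: circuit gives 1, formula gives 0.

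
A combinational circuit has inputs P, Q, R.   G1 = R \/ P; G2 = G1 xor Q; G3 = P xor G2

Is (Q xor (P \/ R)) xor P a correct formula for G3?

G1 = R \/ P
G2 = G1 xor Q = (R \/ P) xor Q
G3 = P xor G2 = P xor ((R \/ P) xor Q)
At P=0, Q=0, R=0: circuit gives 0, formula gives 0.
At P=0, Q=0, R=1: circuit gives 1, formula gives 1.
Agrees on all 8 inputs.

Yes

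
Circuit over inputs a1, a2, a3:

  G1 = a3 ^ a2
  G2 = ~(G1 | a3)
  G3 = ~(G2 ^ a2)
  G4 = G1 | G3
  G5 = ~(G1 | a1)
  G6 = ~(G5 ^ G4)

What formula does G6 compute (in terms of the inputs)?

G1 = a3 ^ a2
G2 = ~(G1 | a3) = ~((a3 ^ a2) | a3)
G3 = ~(G2 ^ a2) = ~((~((a3 ^ a2) | a3)) ^ a2)
G4 = G1 | G3 = (a3 ^ a2) | (~((~((a3 ^ a2) | a3)) ^ a2))
G5 = ~(G1 | a1) = ~((a3 ^ a2) | a1)
G6 = ~(G5 ^ G4) = ~((~((a3 ^ a2) | a1)) ^ ((a3 ^ a2) | (~((~((a3 ^ a2) | a3)) ^ a2))))

~((~((a3 ^ a2) | a1)) ^ ((a3 ^ a2) | (~((~((a3 ^ a2) | a3)) ^ a2))))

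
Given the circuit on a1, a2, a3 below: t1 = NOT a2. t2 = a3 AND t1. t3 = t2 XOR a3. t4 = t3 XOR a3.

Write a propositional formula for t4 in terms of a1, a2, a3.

((a3 AND NOT a2) XOR a3) XOR a3

t1 = NOT a2
t2 = a3 AND t1 = a3 AND NOT a2
t3 = t2 XOR a3 = (a3 AND NOT a2) XOR a3
t4 = t3 XOR a3 = ((a3 AND NOT a2) XOR a3) XOR a3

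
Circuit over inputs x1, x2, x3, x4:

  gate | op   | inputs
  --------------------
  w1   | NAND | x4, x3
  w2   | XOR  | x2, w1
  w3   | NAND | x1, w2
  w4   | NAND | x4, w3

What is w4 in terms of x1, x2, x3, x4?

w1 = x4 NAND x3
w2 = x2 XOR w1 = x2 XOR (x4 NAND x3)
w3 = x1 NAND w2 = x1 NAND (x2 XOR (x4 NAND x3))
w4 = x4 NAND w3 = x4 NAND (x1 NAND (x2 XOR (x4 NAND x3)))

x4 NAND (x1 NAND (x2 XOR (x4 NAND x3)))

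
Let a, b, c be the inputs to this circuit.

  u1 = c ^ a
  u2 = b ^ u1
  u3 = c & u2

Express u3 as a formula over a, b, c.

u1 = c ^ a
u2 = b ^ u1 = b ^ (c ^ a)
u3 = c & u2 = c & (b ^ (c ^ a))

c & (b ^ (c ^ a))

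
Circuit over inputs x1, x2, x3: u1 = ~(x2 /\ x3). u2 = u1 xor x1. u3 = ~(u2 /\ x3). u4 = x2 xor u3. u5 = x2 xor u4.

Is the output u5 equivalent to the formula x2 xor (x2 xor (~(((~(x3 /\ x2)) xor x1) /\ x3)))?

Yes

u1 = ~(x2 /\ x3)
u2 = u1 xor x1 = (~(x2 /\ x3)) xor x1
u3 = ~(u2 /\ x3) = ~(((~(x2 /\ x3)) xor x1) /\ x3)
u4 = x2 xor u3 = x2 xor (~(((~(x2 /\ x3)) xor x1) /\ x3))
u5 = x2 xor u4 = x2 xor (x2 xor (~(((~(x2 /\ x3)) xor x1) /\ x3)))
At x1=0, x2=0, x3=1: circuit gives 0, formula gives 0.
At x1=0, x2=0, x3=0: circuit gives 1, formula gives 1.
Agrees on all 8 inputs.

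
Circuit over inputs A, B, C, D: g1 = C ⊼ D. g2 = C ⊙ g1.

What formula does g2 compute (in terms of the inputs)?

g1 = C ⊼ D
g2 = C ⊙ g1 = C ⊙ (C ⊼ D)

C ⊙ (C ⊼ D)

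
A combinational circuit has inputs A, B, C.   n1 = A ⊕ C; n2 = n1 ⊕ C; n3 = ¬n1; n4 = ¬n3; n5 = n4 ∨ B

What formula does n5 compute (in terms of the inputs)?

n1 = A ⊕ C
n3 = ¬n1 = ¬(A ⊕ C)
n4 = ¬n3 = ¬¬(A ⊕ C)
n5 = n4 ∨ B = ¬¬(A ⊕ C) ∨ B

¬¬(A ⊕ C) ∨ B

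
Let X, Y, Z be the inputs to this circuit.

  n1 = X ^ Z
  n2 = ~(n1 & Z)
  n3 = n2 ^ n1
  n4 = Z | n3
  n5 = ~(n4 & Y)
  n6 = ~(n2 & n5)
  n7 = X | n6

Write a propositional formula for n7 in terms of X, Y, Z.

X | (~((~((X ^ Z) & Z)) & (~((Z | ((~((X ^ Z) & Z)) ^ (X ^ Z))) & Y))))

n1 = X ^ Z
n2 = ~(n1 & Z) = ~((X ^ Z) & Z)
n3 = n2 ^ n1 = (~((X ^ Z) & Z)) ^ (X ^ Z)
n4 = Z | n3 = Z | ((~((X ^ Z) & Z)) ^ (X ^ Z))
n5 = ~(n4 & Y) = ~((Z | ((~((X ^ Z) & Z)) ^ (X ^ Z))) & Y)
n6 = ~(n2 & n5) = ~((~((X ^ Z) & Z)) & (~((Z | ((~((X ^ Z) & Z)) ^ (X ^ Z))) & Y)))
n7 = X | n6 = X | (~((~((X ^ Z) & Z)) & (~((Z | ((~((X ^ Z) & Z)) ^ (X ^ Z))) & Y))))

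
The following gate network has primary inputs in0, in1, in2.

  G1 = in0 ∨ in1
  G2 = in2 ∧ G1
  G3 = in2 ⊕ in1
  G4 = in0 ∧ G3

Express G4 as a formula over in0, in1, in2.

in0 ∧ (in2 ⊕ in1)

G3 = in2 ⊕ in1
G4 = in0 ∧ G3 = in0 ∧ (in2 ⊕ in1)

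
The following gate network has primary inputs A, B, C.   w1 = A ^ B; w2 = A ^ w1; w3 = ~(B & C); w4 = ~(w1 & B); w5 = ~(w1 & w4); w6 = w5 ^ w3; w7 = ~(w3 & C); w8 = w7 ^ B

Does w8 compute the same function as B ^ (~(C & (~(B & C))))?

w3 = ~(B & C)
w7 = ~(w3 & C) = ~((~(B & C)) & C)
w8 = w7 ^ B = (~((~(B & C)) & C)) ^ B
At A=0, B=0, C=1: circuit gives 0, formula gives 0.
At A=0, B=0, C=0: circuit gives 1, formula gives 1.
Agrees on all 8 inputs.

Yes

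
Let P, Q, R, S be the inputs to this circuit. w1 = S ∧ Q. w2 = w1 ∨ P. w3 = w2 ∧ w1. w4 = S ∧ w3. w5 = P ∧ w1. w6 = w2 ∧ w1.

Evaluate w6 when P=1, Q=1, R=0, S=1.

1

w1 = 1 ∧ 1 = 1
w2 = 1 ∨ 1 = 1
w6 = 1 ∧ 1 = 1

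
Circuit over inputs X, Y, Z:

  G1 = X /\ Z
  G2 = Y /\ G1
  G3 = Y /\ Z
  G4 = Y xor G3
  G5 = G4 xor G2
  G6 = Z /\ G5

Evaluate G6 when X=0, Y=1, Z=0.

0

G1 = 0 /\ 0 = 0
G2 = 1 /\ 0 = 0
G3 = 1 /\ 0 = 0
G4 = 1 xor 0 = 1
G5 = 1 xor 0 = 1
G6 = 0 /\ 1 = 0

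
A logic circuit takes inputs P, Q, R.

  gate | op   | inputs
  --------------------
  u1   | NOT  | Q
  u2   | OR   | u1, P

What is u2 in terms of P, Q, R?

NOT Q OR P

u1 = NOT Q
u2 = u1 OR P = NOT Q OR P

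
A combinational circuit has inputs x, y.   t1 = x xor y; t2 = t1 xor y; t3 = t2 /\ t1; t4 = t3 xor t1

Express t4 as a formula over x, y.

t1 = x xor y
t2 = t1 xor y = (x xor y) xor y
t3 = t2 /\ t1 = ((x xor y) xor y) /\ (x xor y)
t4 = t3 xor t1 = (((x xor y) xor y) /\ (x xor y)) xor (x xor y)

(((x xor y) xor y) /\ (x xor y)) xor (x xor y)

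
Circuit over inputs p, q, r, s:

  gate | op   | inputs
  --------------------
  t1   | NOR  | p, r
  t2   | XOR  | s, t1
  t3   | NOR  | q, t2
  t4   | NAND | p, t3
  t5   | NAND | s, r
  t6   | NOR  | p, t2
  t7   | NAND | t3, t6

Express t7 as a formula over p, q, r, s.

(q NOR (s XOR (p NOR r))) NAND (p NOR (s XOR (p NOR r)))

t1 = p NOR r
t2 = s XOR t1 = s XOR (p NOR r)
t3 = q NOR t2 = q NOR (s XOR (p NOR r))
t6 = p NOR t2 = p NOR (s XOR (p NOR r))
t7 = t3 NAND t6 = (q NOR (s XOR (p NOR r))) NAND (p NOR (s XOR (p NOR r)))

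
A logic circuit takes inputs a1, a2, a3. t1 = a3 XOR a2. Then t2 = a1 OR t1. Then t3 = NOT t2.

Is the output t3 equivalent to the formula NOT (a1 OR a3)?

No

t1 = a3 XOR a2
t2 = a1 OR t1 = a1 OR (a3 XOR a2)
t3 = NOT t2 = NOT (a1 OR (a3 XOR a2))
At a1=0, a2=1, a3=0: circuit gives 0, formula gives 1.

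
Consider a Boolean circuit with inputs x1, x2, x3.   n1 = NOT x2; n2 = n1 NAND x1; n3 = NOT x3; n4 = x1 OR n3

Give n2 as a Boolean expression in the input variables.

n1 = NOT x2
n2 = n1 NAND x1 = NOT x2 NAND x1

NOT x2 NAND x1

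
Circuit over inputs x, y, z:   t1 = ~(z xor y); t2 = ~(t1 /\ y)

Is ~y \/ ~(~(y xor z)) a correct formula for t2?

Yes

t1 = ~(z xor y)
t2 = ~(t1 /\ y) = ~((~(z xor y)) /\ y)
At x=0, y=1, z=1: circuit gives 0, formula gives 0.
At x=0, y=0, z=0: circuit gives 1, formula gives 1.
Agrees on all 8 inputs.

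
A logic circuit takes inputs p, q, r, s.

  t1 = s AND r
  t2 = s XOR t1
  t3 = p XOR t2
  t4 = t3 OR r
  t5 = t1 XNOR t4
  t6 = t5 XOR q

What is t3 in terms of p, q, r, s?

p XOR (s XOR (s AND r))

t1 = s AND r
t2 = s XOR t1 = s XOR (s AND r)
t3 = p XOR t2 = p XOR (s XOR (s AND r))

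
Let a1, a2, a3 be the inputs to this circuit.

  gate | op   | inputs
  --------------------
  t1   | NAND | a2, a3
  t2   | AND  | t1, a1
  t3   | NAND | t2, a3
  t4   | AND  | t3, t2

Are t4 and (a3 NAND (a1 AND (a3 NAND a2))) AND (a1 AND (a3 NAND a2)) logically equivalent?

Yes

t1 = a2 NAND a3
t2 = t1 AND a1 = (a2 NAND a3) AND a1
t3 = t2 NAND a3 = ((a2 NAND a3) AND a1) NAND a3
t4 = t3 AND t2 = (((a2 NAND a3) AND a1) NAND a3) AND ((a2 NAND a3) AND a1)
At a1=0, a2=0, a3=0: circuit gives 0, formula gives 0.
At a1=1, a2=0, a3=0: circuit gives 1, formula gives 1.
Agrees on all 8 inputs.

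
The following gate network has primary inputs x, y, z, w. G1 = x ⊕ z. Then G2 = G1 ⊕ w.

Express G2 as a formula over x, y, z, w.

(x ⊕ z) ⊕ w

G1 = x ⊕ z
G2 = G1 ⊕ w = (x ⊕ z) ⊕ w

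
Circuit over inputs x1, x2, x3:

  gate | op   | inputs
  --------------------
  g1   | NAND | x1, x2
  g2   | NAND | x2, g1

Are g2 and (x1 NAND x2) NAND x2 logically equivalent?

g1 = x1 NAND x2
g2 = x2 NAND g1 = x2 NAND (x1 NAND x2)
At x1=0, x2=1, x3=0: circuit gives 0, formula gives 0.
At x1=0, x2=0, x3=0: circuit gives 1, formula gives 1.
Agrees on all 8 inputs.

Yes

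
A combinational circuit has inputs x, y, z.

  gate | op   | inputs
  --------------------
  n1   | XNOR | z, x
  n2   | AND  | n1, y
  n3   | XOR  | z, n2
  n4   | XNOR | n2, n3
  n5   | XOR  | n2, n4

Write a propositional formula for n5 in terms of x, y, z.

n1 = z XNOR x
n2 = n1 AND y = (z XNOR x) AND y
n3 = z XOR n2 = z XOR ((z XNOR x) AND y)
n4 = n2 XNOR n3 = ((z XNOR x) AND y) XNOR (z XOR ((z XNOR x) AND y))
n5 = n2 XOR n4 = ((z XNOR x) AND y) XOR (((z XNOR x) AND y) XNOR (z XOR ((z XNOR x) AND y)))

((z XNOR x) AND y) XOR (((z XNOR x) AND y) XNOR (z XOR ((z XNOR x) AND y)))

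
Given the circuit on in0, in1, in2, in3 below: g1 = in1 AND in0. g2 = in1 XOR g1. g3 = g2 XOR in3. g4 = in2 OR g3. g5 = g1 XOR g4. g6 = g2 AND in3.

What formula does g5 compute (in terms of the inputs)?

g1 = in1 AND in0
g2 = in1 XOR g1 = in1 XOR (in1 AND in0)
g3 = g2 XOR in3 = (in1 XOR (in1 AND in0)) XOR in3
g4 = in2 OR g3 = in2 OR ((in1 XOR (in1 AND in0)) XOR in3)
g5 = g1 XOR g4 = (in1 AND in0) XOR (in2 OR ((in1 XOR (in1 AND in0)) XOR in3))

(in1 AND in0) XOR (in2 OR ((in1 XOR (in1 AND in0)) XOR in3))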